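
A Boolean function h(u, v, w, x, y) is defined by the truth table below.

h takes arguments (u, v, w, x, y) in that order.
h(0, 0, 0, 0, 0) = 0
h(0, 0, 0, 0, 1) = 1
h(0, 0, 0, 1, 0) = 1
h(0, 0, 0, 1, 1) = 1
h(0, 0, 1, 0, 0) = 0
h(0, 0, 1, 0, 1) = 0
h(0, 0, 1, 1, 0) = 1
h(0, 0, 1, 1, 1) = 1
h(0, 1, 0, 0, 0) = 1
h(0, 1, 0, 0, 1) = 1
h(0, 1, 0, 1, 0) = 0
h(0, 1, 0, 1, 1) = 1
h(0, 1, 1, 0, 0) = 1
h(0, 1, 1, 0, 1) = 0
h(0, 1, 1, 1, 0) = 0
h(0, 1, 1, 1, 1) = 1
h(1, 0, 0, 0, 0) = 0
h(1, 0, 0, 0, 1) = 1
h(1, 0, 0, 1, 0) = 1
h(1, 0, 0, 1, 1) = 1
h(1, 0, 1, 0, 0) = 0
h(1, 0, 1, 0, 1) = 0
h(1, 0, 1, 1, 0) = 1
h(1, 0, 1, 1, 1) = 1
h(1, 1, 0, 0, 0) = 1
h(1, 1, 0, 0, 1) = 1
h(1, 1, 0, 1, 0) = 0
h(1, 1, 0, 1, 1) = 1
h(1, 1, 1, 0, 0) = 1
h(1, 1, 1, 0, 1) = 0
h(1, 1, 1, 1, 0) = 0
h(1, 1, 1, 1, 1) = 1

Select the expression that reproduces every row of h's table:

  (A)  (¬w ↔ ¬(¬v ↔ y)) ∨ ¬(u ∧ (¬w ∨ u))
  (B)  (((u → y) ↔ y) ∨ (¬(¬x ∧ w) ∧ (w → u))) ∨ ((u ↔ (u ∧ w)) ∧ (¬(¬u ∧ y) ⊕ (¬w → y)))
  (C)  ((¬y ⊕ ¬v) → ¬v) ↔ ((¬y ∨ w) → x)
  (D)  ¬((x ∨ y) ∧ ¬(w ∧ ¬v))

(A): at (0,0,0,0,0) it gives 1, but h = 0 — eliminated.
(B): at (0,0,0,0,0) it gives 1, but h = 0 — eliminated.
(D): at (0,0,0,0,0) it gives 1, but h = 0 — eliminated.
(C) is the remaining candidate, and it agrees with h on all 32 inputs.

C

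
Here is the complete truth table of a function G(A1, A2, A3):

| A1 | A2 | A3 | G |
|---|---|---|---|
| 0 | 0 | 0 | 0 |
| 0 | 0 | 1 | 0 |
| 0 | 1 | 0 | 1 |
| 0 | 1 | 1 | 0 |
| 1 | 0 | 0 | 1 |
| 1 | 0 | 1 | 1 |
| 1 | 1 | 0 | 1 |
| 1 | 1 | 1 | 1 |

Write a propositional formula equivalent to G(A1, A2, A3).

There are just 3 zero rows: (0,0,0), (0,0,1), (0,1,1). Their minterms are ¬A1·¬A2·¬A3, ¬A1·¬A2·A3, ¬A1·A2·A3; the OR of those covers precisely the 0-outputs, and negating it yields G.

G(A1, A2, A3) = NOT ((((NOT A1 AND NOT A2) AND NOT A3) OR ((NOT A1 AND NOT A2) AND A3)) OR ((NOT A1 AND A2) AND A3))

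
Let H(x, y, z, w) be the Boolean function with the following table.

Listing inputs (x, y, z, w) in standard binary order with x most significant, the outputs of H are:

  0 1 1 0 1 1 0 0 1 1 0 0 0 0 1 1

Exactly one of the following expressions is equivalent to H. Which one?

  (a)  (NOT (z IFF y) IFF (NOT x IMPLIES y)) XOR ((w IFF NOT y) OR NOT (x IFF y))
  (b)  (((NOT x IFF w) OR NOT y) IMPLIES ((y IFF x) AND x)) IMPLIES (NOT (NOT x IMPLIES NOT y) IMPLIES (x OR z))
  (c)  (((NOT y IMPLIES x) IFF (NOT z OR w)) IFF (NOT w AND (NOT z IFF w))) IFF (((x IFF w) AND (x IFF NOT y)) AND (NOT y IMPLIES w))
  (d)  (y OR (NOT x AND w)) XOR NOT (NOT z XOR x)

d

(a) disagrees with H on (0,0,0,0) (formula → 1, table → 0); rule it out.
(b) disagrees with H on (0,0,0,0) (formula → 1, table → 0); rule it out.
(c) disagrees with H on (0,0,0,1) (formula → 0, table → 1); rule it out.
(d) is the remaining candidate, and it agrees with H on all 16 inputs.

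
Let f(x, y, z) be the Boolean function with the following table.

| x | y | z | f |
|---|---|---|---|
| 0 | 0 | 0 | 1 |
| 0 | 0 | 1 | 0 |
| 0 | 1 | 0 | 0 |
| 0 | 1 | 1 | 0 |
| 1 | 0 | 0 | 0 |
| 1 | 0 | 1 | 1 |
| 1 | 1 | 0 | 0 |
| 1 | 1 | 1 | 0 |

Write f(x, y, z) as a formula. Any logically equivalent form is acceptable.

f(x, y, z) = ((x' · y') · z') + ((x · y') · z)

Collect the rows where f=1 — (0,0,0), (1,0,1) — and write one minterm per row: ¬x·¬y·¬z, x·¬y·z. Their union (logical OR) reproduces the table exactly.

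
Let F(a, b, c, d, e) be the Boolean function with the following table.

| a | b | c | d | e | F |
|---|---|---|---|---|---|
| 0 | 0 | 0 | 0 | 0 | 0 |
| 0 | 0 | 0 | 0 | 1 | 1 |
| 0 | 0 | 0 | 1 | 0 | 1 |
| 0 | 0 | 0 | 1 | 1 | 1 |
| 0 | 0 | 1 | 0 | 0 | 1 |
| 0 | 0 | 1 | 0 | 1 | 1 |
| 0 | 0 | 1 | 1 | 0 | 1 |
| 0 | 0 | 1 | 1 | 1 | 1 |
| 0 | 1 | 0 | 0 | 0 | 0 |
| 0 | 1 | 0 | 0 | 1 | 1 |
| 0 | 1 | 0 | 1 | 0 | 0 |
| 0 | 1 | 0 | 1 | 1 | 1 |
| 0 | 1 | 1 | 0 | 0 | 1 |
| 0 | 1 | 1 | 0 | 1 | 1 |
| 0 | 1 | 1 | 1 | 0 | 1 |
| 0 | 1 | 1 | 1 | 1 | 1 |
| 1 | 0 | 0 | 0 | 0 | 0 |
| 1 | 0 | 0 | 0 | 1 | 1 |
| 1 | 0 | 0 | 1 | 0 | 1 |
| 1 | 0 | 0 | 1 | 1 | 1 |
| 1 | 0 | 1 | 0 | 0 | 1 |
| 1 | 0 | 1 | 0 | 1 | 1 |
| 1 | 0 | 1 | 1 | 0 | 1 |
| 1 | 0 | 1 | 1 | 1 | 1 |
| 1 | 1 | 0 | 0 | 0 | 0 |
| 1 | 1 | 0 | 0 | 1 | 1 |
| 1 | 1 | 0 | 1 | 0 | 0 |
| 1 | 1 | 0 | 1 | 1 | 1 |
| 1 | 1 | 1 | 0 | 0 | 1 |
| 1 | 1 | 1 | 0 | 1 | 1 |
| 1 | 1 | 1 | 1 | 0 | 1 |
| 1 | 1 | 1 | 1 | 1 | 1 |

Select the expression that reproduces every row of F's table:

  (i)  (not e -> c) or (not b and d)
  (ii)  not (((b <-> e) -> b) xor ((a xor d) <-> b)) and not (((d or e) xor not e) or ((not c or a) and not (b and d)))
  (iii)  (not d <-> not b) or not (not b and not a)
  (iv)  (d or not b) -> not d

(ii) disagrees with F on (0,0,0,0,1) (formula → 0, table → 1); rule it out.
(iii) disagrees with F on (0,0,0,0,0) (formula → 1, table → 0); rule it out.
(iv) disagrees with F on (0,0,0,0,0) (formula → 1, table → 0); rule it out.
(i) is the remaining candidate, and it agrees with F on all 32 inputs.

i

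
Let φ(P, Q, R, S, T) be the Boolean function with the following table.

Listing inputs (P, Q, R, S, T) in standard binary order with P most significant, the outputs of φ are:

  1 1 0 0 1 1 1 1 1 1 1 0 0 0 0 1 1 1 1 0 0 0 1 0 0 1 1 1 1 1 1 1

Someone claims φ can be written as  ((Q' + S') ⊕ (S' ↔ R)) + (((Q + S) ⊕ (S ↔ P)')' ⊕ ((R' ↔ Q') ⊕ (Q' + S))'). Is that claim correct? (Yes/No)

Evaluate ((Q' + S') ⊕ (S' ↔ R)) + (((Q + S) ⊕ (S ↔ P)')' ⊕ ((R' ↔ Q') ⊕ (Q' + S))') on each row and compare to φ:
  P=0, Q=0, R=0, S=0, T=0: formula gives 1, φ = 1 ✓
  P=0, Q=0, R=0, S=0, T=1: formula gives 1, φ = 1 ✓
  P=0, Q=0, R=0, S=1, T=0: formula gives 0, φ = 0 ✓
  P=0, Q=0, R=0, S=1, T=1: formula gives 0, φ = 0 ✓
  …
  P=0, Q=1, R=0, S=1, T=1: formula gives 1, but φ = 0 ✗
A single disagreement suffices: at (0,1,0,1,1) they differ, so the formula does not compute φ.

No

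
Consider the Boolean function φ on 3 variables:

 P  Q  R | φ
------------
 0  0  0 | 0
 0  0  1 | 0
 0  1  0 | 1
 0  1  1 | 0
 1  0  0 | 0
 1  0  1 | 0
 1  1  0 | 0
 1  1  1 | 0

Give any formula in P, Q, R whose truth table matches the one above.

φ is 1 on exactly one input, (0,1,0), whose minterm is ¬P·Q·¬R. So φ is just that conjunction.

φ(P, Q, R) = (P' · Q) · R'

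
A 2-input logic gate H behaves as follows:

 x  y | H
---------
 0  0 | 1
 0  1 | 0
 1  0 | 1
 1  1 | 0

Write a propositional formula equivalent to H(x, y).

The output is the negation of y.

H(x, y) = ~y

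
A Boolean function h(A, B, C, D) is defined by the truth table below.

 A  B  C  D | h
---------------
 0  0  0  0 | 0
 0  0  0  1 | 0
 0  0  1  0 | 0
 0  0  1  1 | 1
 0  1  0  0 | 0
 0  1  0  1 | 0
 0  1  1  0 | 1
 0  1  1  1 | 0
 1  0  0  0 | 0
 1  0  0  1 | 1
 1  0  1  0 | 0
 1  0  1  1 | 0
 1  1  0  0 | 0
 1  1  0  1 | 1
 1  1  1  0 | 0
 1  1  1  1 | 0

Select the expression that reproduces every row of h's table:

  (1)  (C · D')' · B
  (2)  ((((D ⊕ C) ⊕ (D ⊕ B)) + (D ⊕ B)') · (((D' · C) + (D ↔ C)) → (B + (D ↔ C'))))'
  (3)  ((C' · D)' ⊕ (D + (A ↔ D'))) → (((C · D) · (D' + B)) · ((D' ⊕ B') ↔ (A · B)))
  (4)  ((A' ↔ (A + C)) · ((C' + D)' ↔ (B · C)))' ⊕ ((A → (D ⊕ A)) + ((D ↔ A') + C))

4

(1): at (0,0,1,1) it gives 0, but h = 1 — eliminated.
(2): at (0,0,0,0) it gives 1, but h = 0 — eliminated.
(3): at (0,1,1,0) it gives 0, but h = 1 — eliminated.
That leaves (4). Evaluating it on every row reproduces the table of h exactly.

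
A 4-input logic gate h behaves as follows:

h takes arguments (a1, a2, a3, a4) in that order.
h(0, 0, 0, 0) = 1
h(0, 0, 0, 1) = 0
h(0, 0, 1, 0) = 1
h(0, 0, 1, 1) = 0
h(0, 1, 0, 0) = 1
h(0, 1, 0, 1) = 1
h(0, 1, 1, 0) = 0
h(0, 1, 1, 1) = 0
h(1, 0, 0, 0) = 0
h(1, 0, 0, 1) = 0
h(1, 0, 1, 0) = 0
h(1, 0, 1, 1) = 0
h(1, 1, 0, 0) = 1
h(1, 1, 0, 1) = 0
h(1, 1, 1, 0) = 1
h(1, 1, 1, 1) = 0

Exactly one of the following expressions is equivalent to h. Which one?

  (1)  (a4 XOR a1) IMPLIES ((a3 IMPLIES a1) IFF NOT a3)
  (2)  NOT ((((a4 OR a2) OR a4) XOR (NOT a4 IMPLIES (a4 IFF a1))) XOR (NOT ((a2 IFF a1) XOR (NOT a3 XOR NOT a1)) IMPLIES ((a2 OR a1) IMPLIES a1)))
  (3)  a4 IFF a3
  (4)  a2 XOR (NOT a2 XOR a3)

2

(1): at (0,0,0,1) it gives 1, but h = 0 — eliminated.
(3): at (0,0,1,0) it gives 0, but h = 1 — eliminated.
(4): at (0,0,0,1) it gives 1, but h = 0 — eliminated.
(2) is the remaining candidate, and it agrees with h on all 16 inputs.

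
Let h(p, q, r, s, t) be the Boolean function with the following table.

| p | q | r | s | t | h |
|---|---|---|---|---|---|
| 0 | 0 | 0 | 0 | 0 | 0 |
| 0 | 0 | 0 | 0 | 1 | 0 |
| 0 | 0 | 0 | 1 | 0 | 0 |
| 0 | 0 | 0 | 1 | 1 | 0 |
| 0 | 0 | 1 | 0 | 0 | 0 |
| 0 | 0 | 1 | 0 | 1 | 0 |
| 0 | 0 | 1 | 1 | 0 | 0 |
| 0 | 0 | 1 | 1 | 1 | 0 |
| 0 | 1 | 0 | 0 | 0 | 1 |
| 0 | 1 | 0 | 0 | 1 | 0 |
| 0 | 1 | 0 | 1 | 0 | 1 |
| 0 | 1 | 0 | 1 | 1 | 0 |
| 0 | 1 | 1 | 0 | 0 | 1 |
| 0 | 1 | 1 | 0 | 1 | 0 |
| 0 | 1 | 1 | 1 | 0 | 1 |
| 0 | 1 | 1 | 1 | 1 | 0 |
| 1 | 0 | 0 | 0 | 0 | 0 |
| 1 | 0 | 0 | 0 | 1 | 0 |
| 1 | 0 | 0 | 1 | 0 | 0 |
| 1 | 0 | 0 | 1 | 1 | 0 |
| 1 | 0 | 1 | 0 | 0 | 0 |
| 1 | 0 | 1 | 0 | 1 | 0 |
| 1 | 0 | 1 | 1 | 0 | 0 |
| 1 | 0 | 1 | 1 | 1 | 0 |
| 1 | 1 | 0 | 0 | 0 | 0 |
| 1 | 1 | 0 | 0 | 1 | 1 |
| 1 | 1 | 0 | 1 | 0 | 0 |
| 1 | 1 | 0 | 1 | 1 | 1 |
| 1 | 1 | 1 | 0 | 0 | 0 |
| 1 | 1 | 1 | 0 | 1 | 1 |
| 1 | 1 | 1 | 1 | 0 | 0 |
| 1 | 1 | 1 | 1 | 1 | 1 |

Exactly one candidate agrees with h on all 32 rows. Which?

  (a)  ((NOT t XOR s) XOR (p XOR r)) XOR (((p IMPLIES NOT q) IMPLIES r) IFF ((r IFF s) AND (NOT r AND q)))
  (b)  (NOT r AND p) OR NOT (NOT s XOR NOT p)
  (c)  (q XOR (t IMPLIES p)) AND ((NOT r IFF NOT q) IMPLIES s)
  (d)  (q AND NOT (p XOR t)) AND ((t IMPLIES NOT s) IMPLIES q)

d

(a) disagrees with h on (0,0,0,0,1) (formula → 1, table → 0); rule it out.
(b) disagrees with h on (0,0,0,0,0) (formula → 1, table → 0); rule it out.
(c) disagrees with h on (0,0,0,1,0) (formula → 1, table → 0); rule it out.
That leaves (d). Evaluating it on every row reproduces the table of h exactly.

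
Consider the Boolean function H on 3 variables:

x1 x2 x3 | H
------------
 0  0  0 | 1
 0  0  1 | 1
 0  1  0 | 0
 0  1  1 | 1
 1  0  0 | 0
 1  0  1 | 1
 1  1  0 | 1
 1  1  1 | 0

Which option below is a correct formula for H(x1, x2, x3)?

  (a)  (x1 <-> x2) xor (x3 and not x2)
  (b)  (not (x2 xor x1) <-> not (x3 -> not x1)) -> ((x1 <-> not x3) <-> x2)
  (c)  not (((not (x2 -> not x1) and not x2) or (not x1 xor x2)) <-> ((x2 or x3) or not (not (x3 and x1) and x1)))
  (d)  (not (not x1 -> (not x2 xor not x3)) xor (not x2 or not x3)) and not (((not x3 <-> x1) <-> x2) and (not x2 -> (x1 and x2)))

b

(a) disagrees with H on (0,0,1) (formula → 0, table → 1); rule it out.
(c) disagrees with H on (0,0,0) (formula → 0, table → 1); rule it out.
(d) disagrees with H on (0,0,0) (formula → 0, table → 1); rule it out.
That leaves (b). Evaluating it on every row reproduces the table of H exactly.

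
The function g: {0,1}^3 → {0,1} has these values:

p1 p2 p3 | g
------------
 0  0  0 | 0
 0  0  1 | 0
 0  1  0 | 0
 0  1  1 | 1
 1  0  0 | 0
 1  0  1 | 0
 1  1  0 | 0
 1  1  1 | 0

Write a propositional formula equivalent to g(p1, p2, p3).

Only row (0,1,1) gives 1. That row's minterm ¬p1·p2·p3 is g directly.

g(p1, p2, p3) = (~p1 & p2) & p3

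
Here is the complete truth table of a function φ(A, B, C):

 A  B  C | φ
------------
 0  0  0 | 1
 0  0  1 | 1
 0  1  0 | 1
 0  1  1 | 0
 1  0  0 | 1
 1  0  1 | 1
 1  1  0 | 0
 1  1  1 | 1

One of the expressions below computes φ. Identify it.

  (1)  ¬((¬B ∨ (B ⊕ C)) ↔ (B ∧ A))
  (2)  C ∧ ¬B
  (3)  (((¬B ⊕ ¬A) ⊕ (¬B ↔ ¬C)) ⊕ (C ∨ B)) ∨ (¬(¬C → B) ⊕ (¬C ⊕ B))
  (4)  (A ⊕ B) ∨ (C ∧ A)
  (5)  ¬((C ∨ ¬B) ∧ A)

1

(2): at (0,0,0) it gives 0, but φ = 1 — eliminated.
(3): at (0,1,0) it gives 0, but φ = 1 — eliminated.
(4): at (0,0,0) it gives 0, but φ = 1 — eliminated.
(5): at (0,1,1) it gives 1, but φ = 0 — eliminated.
That leaves (1). Evaluating it on every row reproduces the table of φ exactly.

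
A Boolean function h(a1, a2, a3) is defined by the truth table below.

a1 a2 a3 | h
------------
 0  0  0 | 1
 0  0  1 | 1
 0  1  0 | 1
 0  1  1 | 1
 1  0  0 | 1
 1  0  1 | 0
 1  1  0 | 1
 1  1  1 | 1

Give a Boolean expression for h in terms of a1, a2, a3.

h(a1, a2, a3) = NOT ((a1 AND NOT a2) AND a3)

h is 0 on exactly one input, (1,0,1), whose minterm is a1·¬a2·a3. So h is the negation of that single conjunction.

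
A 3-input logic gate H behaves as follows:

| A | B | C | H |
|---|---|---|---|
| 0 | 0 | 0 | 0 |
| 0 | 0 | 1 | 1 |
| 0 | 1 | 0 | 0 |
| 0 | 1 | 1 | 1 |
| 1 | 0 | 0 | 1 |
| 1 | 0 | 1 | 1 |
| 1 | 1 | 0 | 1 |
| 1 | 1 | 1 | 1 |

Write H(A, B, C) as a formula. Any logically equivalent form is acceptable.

H(A, B, C) = not (((not A and not B) and not C) or ((not A and B) and not C))

The 0-rows are (0,0,0), (0,1,0). Take each as a conjunction (¬A·¬B·¬C, ¬A·B·¬C), form their disjunction, and complement — that gives a formula that is 1 everywhere H is.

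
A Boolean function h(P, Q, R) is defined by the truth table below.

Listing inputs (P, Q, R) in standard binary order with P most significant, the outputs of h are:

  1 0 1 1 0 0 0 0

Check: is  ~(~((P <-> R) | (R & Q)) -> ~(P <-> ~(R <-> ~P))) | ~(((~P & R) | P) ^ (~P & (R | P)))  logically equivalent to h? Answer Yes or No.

Check the formula against h row by row:
  P=0, Q=0, R=0: formula gives 1, h = 1 ✓
  P=0, Q=0, R=1: formula gives 1, but h = 0 ✗
Row (0,0,1) is a counterexample, so the formula is not equivalent to h.

No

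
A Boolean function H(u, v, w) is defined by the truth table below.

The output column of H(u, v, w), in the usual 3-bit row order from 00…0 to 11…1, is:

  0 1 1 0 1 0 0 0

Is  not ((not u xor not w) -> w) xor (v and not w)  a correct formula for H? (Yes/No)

Check the formula against H row by row:
  u=0, v=0, w=0: formula gives 0, H = 0 ✓
  u=0, v=0, w=1: formula gives 0, but H = 1 ✗
A single disagreement suffices: at (0,0,1) they differ, so the formula does not compute H.

No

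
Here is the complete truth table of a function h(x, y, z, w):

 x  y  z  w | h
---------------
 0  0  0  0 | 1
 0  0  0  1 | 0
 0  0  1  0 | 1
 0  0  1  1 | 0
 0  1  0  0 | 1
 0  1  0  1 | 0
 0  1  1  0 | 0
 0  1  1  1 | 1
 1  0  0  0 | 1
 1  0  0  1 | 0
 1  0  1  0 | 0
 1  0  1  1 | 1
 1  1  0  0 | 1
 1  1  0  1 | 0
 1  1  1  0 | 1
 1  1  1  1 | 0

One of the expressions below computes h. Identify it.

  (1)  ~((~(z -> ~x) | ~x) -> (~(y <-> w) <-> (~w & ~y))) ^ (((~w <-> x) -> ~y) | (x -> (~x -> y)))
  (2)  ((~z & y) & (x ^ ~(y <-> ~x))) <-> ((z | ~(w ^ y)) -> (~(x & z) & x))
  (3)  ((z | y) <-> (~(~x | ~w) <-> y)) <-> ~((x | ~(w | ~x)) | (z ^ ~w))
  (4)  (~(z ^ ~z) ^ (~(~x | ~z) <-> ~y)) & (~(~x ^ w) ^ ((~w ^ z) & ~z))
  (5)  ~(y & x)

3

(1): at (0,0,0,0) it gives 0, but h = 1 — eliminated.
(2): at (0,0,1,1) it gives 1, but h = 0 — eliminated.
(4): at (0,0,0,0) it gives 0, but h = 1 — eliminated.
(5): at (0,0,0,1) it gives 1, but h = 0 — eliminated.
Only (3) survives; checking it on all 16 rows confirms it matches h.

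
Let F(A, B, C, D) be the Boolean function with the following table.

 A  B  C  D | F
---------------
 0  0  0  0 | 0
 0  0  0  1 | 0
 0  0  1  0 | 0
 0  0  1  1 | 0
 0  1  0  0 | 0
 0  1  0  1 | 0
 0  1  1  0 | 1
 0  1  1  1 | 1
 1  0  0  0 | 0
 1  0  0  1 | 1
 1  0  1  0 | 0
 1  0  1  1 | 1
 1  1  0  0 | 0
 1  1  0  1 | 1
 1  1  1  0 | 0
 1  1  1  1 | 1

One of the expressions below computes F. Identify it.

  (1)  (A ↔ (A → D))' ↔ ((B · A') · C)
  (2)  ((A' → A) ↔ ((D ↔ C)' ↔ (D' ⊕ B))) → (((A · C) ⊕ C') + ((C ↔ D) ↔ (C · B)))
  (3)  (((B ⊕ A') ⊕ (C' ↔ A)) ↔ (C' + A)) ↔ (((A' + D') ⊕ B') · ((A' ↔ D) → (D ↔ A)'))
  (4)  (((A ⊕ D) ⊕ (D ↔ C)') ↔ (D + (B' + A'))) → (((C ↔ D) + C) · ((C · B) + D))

(2) fails at (0,0,0,0): the formula yields 1, F is 0.
(3) fails at (0,1,1,0): the formula yields 0, F is 1.
(4) fails at (0,0,0,0): the formula yields 1, F is 0.
(1) is the remaining candidate, and it agrees with F on all 16 inputs.

1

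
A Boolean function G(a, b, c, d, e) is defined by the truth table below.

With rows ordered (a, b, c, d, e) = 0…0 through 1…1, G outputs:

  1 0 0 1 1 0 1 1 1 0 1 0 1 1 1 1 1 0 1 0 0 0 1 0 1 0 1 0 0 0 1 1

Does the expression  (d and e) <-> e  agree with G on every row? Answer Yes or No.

Check the formula against G row by row:
  a=0, b=0, c=0, d=0, e=0: formula gives 1, G = 1 ✓
  a=0, b=0, c=0, d=0, e=1: formula gives 0, G = 0 ✓
  a=0, b=0, c=0, d=1, e=0: formula gives 1, but G = 0 ✗
Row (0,0,0,1,0) is a counterexample, so the formula is not equivalent to G.

No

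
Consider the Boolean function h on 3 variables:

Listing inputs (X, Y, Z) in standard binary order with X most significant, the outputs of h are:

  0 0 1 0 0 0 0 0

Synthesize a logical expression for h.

h(X, Y, Z) = (NOT X AND Y) AND NOT Z

Only row (0,1,0) gives 1. That row's minterm ¬X·Y·¬Z is h directly.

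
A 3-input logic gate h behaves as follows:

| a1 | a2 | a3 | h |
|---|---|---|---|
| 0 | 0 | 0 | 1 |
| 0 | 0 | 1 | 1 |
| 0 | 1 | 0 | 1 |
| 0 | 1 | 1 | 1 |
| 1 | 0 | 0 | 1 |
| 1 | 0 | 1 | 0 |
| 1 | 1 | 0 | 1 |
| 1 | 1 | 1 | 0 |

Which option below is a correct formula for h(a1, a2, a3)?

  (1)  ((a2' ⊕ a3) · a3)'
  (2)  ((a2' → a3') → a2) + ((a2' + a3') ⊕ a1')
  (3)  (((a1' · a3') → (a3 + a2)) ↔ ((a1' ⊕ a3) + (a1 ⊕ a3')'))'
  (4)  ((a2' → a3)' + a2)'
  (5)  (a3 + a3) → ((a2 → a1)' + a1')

(1): at (0,1,1) it gives 0, but h = 1 — eliminated.
(2): at (0,0,0) it gives 0, but h = 1 — eliminated.
(3): at (0,0,1) it gives 0, but h = 1 — eliminated.
(4): at (0,0,0) it gives 0, but h = 1 — eliminated.
(5) is the remaining candidate, and it agrees with h on all 8 inputs.

5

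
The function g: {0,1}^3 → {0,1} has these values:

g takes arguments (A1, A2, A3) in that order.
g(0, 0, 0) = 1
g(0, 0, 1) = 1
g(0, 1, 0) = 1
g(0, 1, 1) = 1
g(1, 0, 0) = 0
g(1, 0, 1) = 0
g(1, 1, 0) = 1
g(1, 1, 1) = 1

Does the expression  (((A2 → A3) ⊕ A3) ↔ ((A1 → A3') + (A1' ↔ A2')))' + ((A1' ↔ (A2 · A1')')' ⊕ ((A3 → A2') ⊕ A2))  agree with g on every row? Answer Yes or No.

Yes

Check the formula against g row by row:
  A1=0, A2=0, A3=0: formula gives 1, g = 1 ✓
  A1=0, A2=0, A3=1: formula gives 1, g = 1 ✓
  A1=0, A2=1, A3=0: formula gives 1, g = 1 ✓
  A1=0, A2=1, A3=1: formula gives 1, g = 1 ✓
  A1=1, A2=0, A3=0: formula gives 0, g = 0 ✓
  … (the remaining 3 rows also agree.)
All 8 rows match — the expression computes g exactly.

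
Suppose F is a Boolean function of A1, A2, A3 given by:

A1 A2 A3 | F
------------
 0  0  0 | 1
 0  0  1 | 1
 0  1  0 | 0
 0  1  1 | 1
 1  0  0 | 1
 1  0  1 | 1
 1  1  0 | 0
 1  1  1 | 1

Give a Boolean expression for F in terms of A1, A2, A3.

F(A1, A2, A3) = (((A1' · A2) · A3') + ((A1 · A2) · A3'))'

There are just 2 zero rows: (0,1,0), (1,1,0). Their minterms are ¬A1·A2·¬A3, A1·A2·¬A3; the OR of those covers precisely the 0-outputs, and negating it yields F.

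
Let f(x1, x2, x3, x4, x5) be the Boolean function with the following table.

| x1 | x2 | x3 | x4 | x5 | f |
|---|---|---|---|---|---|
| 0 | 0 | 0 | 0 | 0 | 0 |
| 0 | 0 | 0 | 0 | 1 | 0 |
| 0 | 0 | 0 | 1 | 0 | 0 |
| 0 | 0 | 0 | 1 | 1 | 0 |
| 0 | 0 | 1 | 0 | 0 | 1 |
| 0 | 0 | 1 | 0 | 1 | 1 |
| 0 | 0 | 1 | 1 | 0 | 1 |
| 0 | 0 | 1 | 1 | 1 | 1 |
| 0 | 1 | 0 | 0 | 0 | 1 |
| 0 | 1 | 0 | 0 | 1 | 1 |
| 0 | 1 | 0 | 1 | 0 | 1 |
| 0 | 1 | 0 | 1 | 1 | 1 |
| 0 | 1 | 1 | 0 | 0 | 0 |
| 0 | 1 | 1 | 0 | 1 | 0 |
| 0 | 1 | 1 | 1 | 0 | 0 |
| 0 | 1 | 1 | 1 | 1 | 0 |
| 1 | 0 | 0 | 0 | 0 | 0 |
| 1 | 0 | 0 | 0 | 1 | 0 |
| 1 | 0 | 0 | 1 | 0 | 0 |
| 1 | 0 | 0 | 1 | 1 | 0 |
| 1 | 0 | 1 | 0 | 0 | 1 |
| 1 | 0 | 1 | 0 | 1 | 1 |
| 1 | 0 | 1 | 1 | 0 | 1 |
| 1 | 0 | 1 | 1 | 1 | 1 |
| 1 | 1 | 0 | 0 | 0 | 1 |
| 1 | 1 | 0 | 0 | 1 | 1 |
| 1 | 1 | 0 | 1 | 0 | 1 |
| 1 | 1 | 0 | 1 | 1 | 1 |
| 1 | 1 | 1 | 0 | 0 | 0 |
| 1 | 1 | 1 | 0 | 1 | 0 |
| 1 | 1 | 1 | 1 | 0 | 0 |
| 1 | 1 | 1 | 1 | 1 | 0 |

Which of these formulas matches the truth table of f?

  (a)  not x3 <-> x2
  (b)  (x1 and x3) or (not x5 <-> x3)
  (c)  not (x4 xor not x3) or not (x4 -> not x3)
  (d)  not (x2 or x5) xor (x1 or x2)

(b) disagrees with f on (0,0,0,0,1) (formula → 1, table → 0); rule it out.
(c) disagrees with f on (0,0,0,1,0) (formula → 1, table → 0); rule it out.
(d) disagrees with f on (0,0,0,0,0) (formula → 1, table → 0); rule it out.
Only (a) survives; checking it on all 32 rows confirms it matches f.

a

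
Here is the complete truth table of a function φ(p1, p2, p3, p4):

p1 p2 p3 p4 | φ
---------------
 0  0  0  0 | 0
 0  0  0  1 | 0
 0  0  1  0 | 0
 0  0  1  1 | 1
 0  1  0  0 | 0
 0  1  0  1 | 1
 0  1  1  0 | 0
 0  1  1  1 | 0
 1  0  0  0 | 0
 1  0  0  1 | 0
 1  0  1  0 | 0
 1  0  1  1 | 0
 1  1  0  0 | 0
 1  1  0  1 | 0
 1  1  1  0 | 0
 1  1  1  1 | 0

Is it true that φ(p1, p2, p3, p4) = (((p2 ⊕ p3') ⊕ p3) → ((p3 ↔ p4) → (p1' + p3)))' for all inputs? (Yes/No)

Check the formula against φ row by row:
  p1=0, p2=0, p3=0, p4=0: formula gives 0, φ = 0 ✓
  p1=0, p2=0, p3=0, p4=1: formula gives 0, φ = 0 ✓
  p1=0, p2=0, p3=1, p4=0: formula gives 0, φ = 0 ✓
  p1=0, p2=0, p3=1, p4=1: formula gives 0, but φ = 1 ✗
A single disagreement suffices: at (0,0,1,1) they differ, so the formula does not compute φ.

No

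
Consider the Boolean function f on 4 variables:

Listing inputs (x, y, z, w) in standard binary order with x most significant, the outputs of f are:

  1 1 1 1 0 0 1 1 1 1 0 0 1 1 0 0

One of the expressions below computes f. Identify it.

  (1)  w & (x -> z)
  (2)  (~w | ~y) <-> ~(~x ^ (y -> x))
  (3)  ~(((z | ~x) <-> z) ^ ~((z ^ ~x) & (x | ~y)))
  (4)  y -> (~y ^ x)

(1) fails at (0,0,0,0): the formula yields 0, f is 1.
(2) fails at (0,1,0,1): the formula yields 1, f is 0.
(4) fails at (0,1,1,0): the formula yields 0, f is 1.
Only (3) survives; checking it on all 16 rows confirms it matches f.

3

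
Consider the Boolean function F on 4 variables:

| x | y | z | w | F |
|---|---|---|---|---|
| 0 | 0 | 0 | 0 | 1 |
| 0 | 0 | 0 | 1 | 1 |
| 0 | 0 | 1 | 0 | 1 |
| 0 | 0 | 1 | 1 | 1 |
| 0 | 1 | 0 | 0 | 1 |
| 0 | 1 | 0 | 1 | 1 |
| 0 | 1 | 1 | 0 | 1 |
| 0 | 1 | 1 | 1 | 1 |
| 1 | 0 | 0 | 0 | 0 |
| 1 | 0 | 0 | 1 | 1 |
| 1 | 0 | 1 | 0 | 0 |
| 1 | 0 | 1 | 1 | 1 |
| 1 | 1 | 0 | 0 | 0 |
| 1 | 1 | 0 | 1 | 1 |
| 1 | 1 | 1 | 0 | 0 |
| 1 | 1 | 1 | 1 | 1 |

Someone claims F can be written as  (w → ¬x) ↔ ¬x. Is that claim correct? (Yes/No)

Yes

Check the formula against F row by row:
  x=0, y=0, z=0, w=0: formula gives 1, F = 1 ✓
  x=0, y=0, z=0, w=1: formula gives 1, F = 1 ✓
  x=0, y=0, z=1, w=0: formula gives 1, F = 1 ✓
  x=0, y=0, z=1, w=1: formula gives 1, F = 1 ✓
  …and likewise for the remaining 12 rows.
All 16 rows match — the expression computes F exactly.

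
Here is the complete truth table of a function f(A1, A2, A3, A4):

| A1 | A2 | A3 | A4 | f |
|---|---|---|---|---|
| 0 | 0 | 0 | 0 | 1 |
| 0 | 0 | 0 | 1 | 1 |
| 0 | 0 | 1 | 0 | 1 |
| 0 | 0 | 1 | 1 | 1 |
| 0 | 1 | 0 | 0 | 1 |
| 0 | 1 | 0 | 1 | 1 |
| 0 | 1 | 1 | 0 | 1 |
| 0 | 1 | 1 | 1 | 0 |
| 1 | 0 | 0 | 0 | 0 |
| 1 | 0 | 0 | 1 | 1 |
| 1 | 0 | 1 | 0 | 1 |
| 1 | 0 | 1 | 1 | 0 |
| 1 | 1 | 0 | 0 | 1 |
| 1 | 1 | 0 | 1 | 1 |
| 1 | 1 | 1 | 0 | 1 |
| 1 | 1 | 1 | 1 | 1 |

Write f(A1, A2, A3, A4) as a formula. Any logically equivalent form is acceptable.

f(A1, A2, A3, A4) = ~(((((~A1 & A2) & A3) & A4) | (((A1 & ~A2) & ~A3) & ~A4)) | (((A1 & ~A2) & A3) & A4))

The 0-rows are (0,1,1,1), (1,0,0,0), (1,0,1,1). Take each as a conjunction (¬A1·A2·A3·A4, A1·¬A2·¬A3·¬A4, A1·¬A2·A3·A4), form their disjunction, and complement — that gives a formula that is 1 everywhere f is.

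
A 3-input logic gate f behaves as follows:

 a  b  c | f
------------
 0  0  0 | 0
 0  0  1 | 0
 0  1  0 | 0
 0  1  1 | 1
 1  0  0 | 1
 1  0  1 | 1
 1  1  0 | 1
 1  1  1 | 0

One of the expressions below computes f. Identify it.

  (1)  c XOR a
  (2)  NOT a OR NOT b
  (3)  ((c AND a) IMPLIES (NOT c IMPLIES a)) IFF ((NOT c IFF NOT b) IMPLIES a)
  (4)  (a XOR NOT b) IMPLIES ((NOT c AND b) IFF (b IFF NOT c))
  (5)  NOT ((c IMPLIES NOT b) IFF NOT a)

5

(1) fails at (0,0,1): the formula yields 1, f is 0.
(2) fails at (0,0,0): the formula yields 1, f is 0.
(3) fails at (0,0,1): the formula yields 1, f is 0.
(4) fails at (0,0,0): the formula yields 1, f is 0.
(5) is the remaining candidate, and it agrees with f on all 8 inputs.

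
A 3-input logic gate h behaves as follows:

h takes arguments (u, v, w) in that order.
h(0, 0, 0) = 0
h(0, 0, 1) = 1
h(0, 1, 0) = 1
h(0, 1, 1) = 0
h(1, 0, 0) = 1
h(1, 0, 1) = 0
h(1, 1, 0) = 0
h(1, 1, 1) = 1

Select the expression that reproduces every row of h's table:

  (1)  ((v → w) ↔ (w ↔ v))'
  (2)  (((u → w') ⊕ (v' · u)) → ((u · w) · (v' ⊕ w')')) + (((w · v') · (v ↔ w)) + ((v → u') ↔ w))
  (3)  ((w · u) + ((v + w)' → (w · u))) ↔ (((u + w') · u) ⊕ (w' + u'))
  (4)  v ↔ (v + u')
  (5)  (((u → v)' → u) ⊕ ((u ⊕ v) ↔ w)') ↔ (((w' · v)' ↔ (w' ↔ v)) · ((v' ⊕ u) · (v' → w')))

(1) fails at (0,1,0): the formula yields 0, h is 1.
(2) fails at (0,1,0): the formula yields 0, h is 1.
(3) fails at (0,1,1): the formula yields 1, h is 0.
(4) fails at (0,0,1): the formula yields 0, h is 1.
(5) is the remaining candidate, and it agrees with h on all 8 inputs.

5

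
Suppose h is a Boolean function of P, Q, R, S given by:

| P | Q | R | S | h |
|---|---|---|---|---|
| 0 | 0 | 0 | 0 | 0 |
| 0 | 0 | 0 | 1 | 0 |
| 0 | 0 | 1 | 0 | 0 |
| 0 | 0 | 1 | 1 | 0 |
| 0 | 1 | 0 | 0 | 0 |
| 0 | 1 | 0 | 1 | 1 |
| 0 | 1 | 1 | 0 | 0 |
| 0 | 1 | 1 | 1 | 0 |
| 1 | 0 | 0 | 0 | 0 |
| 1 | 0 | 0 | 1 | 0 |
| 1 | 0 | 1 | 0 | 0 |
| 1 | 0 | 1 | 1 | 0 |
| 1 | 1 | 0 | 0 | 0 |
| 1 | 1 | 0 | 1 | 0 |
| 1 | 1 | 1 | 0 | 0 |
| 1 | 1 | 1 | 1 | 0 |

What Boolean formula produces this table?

Only row (0,1,0,1) gives 1. That row's minterm ¬P·Q·¬R·S is h directly.

h(P, Q, R, S) = ((¬P ∧ Q) ∧ ¬R) ∧ S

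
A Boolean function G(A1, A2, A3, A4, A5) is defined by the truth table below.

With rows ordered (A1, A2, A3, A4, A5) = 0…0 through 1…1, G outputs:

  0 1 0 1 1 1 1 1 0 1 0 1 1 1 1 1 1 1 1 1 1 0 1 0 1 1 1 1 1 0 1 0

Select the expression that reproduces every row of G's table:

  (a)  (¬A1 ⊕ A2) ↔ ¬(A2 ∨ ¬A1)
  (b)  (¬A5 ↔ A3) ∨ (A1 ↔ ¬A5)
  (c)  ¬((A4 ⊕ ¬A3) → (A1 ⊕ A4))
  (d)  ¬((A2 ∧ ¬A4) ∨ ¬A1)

b

(a): at (0,0,0,0,1) it gives 0, but G = 1 — eliminated.
(c): at (0,0,0,0,0) it gives 1, but G = 0 — eliminated.
(d): at (0,0,0,0,1) it gives 0, but G = 1 — eliminated.
(b) is the remaining candidate, and it agrees with G on all 32 inputs.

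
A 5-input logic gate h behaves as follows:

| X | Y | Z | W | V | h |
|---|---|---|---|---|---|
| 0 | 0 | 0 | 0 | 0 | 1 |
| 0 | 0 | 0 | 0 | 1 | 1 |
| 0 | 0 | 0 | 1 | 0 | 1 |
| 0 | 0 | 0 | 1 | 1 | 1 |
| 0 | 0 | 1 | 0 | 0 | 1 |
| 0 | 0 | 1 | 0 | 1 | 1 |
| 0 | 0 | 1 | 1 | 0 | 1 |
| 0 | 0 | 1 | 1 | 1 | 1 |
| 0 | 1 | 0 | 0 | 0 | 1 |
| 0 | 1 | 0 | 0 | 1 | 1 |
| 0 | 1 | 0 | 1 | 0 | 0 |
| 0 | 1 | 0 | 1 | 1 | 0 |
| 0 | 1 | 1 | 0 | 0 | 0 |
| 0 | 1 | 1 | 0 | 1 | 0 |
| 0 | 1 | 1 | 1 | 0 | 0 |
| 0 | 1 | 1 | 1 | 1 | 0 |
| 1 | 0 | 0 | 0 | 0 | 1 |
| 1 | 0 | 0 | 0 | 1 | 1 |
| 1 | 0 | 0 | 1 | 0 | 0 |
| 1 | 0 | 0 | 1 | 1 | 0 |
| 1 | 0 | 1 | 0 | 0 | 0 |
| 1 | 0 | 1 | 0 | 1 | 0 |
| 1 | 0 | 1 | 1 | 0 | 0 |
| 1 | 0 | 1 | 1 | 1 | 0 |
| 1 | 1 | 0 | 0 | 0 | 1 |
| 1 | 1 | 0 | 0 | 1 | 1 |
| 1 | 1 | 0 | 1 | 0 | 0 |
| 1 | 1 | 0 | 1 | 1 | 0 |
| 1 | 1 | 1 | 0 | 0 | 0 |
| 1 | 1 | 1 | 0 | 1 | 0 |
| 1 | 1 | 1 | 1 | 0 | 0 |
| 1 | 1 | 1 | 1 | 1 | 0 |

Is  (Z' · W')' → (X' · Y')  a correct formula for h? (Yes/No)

Yes

Evaluate (Z' · W')' → (X' · Y') on each row and compare to h:
  X=0, Y=0, Z=0, W=0, V=0: formula gives 1, h = 1 ✓
  X=0, Y=0, Z=0, W=0, V=1: formula gives 1, h = 1 ✓
  X=0, Y=0, Z=0, W=1, V=0: formula gives 1, h = 1 ✓
  X=0, Y=0, Z=0, W=1, V=1: formula gives 1, h = 1 ✓
  …and likewise for the remaining 28 rows.
No disagreement on any input; they are logically equivalent.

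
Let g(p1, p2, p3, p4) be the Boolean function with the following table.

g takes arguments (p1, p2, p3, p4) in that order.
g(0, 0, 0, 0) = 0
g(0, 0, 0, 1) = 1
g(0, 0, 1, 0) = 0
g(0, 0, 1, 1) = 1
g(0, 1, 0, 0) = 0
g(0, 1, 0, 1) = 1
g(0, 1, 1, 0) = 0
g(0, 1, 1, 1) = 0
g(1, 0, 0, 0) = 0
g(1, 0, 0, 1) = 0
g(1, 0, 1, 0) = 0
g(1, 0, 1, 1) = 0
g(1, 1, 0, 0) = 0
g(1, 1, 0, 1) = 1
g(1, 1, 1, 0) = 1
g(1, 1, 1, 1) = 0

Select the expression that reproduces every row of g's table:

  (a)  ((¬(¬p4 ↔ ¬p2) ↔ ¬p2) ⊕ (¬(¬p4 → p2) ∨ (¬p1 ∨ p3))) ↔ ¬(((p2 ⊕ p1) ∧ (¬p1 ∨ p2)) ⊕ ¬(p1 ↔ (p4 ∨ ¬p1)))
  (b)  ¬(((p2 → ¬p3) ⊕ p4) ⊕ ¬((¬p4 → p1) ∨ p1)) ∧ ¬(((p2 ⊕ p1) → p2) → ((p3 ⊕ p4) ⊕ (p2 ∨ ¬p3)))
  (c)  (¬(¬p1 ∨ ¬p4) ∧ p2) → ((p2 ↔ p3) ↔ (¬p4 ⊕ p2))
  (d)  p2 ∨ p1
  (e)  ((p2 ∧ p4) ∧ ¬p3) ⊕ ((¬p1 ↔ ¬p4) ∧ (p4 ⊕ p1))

b

(a) disagrees with g on (0,1,0,0) (formula → 1, table → 0); rule it out.
(c) disagrees with g on (0,0,0,0) (formula → 1, table → 0); rule it out.
(d) disagrees with g on (0,0,0,1) (formula → 0, table → 1); rule it out.
(e) disagrees with g on (0,0,0,1) (formula → 0, table → 1); rule it out.
Only (b) survives; checking it on all 16 rows confirms it matches g.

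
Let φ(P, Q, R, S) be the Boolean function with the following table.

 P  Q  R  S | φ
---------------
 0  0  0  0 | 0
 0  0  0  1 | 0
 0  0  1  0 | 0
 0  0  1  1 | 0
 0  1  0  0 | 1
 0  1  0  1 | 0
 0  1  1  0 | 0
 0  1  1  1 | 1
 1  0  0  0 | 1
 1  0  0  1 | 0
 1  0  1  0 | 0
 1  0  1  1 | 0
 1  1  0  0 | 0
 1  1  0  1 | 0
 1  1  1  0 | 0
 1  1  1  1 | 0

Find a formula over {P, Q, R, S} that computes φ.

φ(P, Q, R, S) = ((((P' · Q) · R') · S') + (((P' · Q) · R) · S)) + (((P · Q') · R') · S')

Collect the rows where φ=1 — (0,1,0,0), (0,1,1,1), (1,0,0,0) — and write one minterm per row: ¬P·Q·¬R·¬S, ¬P·Q·R·S, P·¬Q·¬R·¬S. Their union (logical OR) reproduces the table exactly.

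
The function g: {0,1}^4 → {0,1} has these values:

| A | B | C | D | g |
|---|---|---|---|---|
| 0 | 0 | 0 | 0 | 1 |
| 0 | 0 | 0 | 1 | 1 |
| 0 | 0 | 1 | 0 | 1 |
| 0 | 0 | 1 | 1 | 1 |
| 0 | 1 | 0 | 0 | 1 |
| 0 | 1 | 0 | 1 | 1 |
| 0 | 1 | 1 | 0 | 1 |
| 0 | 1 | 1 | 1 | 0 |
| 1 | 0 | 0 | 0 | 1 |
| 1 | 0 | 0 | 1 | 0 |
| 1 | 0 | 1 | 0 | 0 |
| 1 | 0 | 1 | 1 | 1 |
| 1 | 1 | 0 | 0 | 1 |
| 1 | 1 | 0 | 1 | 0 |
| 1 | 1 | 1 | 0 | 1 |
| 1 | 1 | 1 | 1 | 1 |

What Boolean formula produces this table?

g is 0 on only 4 rows — (0,1,1,1), (1,0,0,1), (1,0,1,0), (1,1,0,1). Writing each as a minterm (¬A·B·C·D, A·¬B·¬C·D, A·¬B·C·¬D, A·B·¬C·D) and OR-ing them characterizes exactly where g=0, so g is the negation of that disjunction.

g(A, B, C, D) = NOT ((((((NOT A AND B) AND C) AND D) OR (((A AND NOT B) AND NOT C) AND D)) OR (((A AND NOT B) AND C) AND NOT D)) OR (((A AND B) AND NOT C) AND D))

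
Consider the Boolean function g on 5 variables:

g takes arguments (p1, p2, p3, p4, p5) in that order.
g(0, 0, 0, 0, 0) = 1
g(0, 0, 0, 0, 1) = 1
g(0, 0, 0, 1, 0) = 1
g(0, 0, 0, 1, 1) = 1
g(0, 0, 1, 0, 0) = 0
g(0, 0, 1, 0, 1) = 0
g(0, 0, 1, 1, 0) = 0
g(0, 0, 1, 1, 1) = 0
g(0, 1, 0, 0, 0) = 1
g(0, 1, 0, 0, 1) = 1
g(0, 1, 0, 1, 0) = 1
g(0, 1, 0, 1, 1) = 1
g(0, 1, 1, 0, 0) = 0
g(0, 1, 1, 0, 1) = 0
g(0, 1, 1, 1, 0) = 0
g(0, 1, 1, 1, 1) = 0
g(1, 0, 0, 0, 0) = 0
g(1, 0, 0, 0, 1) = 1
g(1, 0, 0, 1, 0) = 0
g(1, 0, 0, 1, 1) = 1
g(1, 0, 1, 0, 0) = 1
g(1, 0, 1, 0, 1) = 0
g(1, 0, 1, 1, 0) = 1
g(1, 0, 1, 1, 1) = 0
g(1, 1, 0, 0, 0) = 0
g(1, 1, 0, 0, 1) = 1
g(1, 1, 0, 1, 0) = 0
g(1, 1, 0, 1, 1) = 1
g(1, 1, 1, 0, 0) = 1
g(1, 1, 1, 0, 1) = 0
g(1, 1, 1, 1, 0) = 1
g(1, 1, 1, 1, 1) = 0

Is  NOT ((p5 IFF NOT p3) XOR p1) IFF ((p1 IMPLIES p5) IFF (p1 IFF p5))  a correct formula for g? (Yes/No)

Yes

Evaluate NOT ((p5 IFF NOT p3) XOR p1) IFF ((p1 IMPLIES p5) IFF (p1 IFF p5)) on each row and compare to g:
  p1=0, p2=0, p3=0, p4=0, p5=0: formula gives 1, g = 1 ✓
  p1=0, p2=0, p3=0, p4=0, p5=1: formula gives 1, g = 1 ✓
  p1=0, p2=0, p3=0, p4=1, p5=0: formula gives 1, g = 1 ✓
  p1=0, p2=0, p3=0, p4=1, p5=1: formula gives 1, g = 1 ✓
  … (the remaining 28 rows also agree.)
No disagreement on any input; they are logically equivalent.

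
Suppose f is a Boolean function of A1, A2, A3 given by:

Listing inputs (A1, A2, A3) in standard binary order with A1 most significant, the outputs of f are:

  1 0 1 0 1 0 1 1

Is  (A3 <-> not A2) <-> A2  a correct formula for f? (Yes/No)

Check the formula against f row by row:
  A1=0, A2=0, A3=0: formula gives 1, f = 1 ✓
  A1=0, A2=0, A3=1: formula gives 0, f = 0 ✓
  A1=0, A2=1, A3=0: formula gives 1, f = 1 ✓
  A1=0, A2=1, A3=1: formula gives 0, f = 0 ✓
  A1=1, A2=0, A3=0: formula gives 1, f = 1 ✓
  …
  A1=1, A2=1, A3=1: formula gives 0, but f = 1 ✗
Since they disagree at (1,1,1), the expression is not a correct formula for f.

No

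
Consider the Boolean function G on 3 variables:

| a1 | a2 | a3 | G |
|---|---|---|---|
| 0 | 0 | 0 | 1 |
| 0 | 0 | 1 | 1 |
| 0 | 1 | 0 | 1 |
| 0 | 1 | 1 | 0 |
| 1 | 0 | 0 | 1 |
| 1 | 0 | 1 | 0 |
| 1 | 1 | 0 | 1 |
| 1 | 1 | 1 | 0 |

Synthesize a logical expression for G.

There are just 3 zero rows: (0,1,1), (1,0,1), (1,1,1). Their minterms are ¬a1·a2·a3, a1·¬a2·a3, a1·a2·a3; the OR of those covers precisely the 0-outputs, and negating it yields G.

G(a1, a2, a3) = not ((((not a1 and a2) and a3) or ((a1 and not a2) and a3)) or ((a1 and a2) and a3))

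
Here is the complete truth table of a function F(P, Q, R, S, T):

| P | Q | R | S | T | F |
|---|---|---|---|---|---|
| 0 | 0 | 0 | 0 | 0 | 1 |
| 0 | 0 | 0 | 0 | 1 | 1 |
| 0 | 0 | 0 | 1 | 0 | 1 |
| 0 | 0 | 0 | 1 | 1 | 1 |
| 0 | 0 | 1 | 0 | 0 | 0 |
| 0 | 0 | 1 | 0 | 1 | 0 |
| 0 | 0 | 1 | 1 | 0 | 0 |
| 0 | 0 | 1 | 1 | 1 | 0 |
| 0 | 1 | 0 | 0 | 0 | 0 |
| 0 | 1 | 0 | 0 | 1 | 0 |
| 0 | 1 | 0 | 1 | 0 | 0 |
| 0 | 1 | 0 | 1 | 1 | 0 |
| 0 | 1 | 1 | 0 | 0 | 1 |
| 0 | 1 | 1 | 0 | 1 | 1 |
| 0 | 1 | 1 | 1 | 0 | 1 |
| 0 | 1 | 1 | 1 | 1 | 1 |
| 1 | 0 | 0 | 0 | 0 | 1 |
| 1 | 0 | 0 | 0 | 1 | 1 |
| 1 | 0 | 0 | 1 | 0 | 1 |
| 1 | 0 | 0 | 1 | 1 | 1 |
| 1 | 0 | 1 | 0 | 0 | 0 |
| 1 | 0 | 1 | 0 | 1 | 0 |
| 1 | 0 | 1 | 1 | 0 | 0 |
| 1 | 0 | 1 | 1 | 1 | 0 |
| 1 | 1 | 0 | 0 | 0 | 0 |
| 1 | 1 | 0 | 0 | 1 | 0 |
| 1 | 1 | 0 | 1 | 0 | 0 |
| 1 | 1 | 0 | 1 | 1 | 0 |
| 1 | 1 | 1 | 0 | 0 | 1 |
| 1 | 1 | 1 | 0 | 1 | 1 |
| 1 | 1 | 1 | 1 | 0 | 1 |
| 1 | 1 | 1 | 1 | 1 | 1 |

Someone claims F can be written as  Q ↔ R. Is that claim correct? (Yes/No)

Yes

Evaluate Q ↔ R on each row and compare to F:
  P=0, Q=0, R=0, S=0, T=0: formula gives 1, F = 1 ✓
  P=0, Q=0, R=0, S=0, T=1: formula gives 1, F = 1 ✓
  P=0, Q=0, R=0, S=1, T=0: formula gives 1, F = 1 ✓
  P=0, Q=0, R=0, S=1, T=1: formula gives 1, F = 1 ✓
  …and likewise for the remaining 28 rows.
Every row agrees, so the formula is equivalent.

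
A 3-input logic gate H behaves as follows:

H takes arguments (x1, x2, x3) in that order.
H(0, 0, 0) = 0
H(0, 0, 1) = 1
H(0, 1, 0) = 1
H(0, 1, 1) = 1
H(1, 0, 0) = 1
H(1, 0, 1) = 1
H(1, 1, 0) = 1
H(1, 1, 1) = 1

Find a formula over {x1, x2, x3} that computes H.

The output is 1 whenever at least one input is 1 — the OR of all inputs.

H(x1, x2, x3) = (x1 + x2) + x3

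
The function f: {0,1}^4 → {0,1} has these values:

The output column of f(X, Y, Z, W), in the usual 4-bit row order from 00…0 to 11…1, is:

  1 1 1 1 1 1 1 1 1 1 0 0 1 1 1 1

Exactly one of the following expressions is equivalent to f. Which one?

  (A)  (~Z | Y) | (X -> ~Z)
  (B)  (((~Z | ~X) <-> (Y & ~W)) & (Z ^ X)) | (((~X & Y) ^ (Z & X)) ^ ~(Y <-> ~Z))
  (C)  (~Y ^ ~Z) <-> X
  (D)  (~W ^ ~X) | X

(B): at (0,0,1,0) it gives 0, but f = 1 — eliminated.
(C): at (0,0,1,0) it gives 0, but f = 1 — eliminated.
(D): at (0,0,0,0) it gives 0, but f = 1 — eliminated.
That leaves (A). Evaluating it on every row reproduces the table of f exactly.

A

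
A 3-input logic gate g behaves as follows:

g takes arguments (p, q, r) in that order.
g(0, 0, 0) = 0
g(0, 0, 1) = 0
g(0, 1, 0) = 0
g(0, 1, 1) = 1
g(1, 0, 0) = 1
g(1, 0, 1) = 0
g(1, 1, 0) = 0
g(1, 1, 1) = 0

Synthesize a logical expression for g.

g(p, q, r) = ((¬p ∧ q) ∧ r) ∨ ((p ∧ ¬q) ∧ ¬r)

Collect the rows where g=1 — (0,1,1), (1,0,0) — and write one minterm per row: ¬p·q·r, p·¬q·¬r. Their union (logical OR) reproduces the table exactly.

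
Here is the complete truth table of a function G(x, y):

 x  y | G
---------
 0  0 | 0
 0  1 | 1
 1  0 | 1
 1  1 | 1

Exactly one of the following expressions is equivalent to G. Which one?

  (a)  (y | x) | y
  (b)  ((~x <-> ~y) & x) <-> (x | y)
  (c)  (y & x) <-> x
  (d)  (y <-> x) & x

(b): at (0,0) it gives 1, but G = 0 — eliminated.
(c): at (0,0) it gives 1, but G = 0 — eliminated.
(d): at (0,1) it gives 0, but G = 1 — eliminated.
(a) is the remaining candidate, and it agrees with G on all 4 inputs.

a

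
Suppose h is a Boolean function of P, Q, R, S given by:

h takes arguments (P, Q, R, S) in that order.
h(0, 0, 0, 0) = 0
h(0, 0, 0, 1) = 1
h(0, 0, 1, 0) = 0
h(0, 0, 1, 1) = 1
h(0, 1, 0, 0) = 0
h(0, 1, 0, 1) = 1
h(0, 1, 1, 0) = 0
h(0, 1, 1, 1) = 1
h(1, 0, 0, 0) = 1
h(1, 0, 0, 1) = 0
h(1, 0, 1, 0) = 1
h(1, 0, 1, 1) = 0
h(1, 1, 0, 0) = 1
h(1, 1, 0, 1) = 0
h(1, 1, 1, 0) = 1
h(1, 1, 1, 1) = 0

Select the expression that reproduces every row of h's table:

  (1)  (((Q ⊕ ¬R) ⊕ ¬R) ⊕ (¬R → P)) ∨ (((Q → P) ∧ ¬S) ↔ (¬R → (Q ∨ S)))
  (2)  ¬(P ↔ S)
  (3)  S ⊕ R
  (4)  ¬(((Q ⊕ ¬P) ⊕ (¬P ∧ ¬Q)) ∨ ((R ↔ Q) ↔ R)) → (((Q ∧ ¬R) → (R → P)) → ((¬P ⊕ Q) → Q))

(1): at (0,0,0,1) it gives 0, but h = 1 — eliminated.
(3): at (0,0,1,0) it gives 1, but h = 0 — eliminated.
(4): at (0,0,0,1) it gives 0, but h = 1 — eliminated.
(2) is the remaining candidate, and it agrees with h on all 16 inputs.

2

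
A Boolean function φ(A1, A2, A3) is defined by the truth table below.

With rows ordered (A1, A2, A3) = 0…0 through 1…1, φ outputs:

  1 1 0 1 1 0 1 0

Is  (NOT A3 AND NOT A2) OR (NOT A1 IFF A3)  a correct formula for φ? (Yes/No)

Yes

Check the formula against φ row by row:
  A1=0, A2=0, A3=0: formula gives 1, φ = 1 ✓
  A1=0, A2=0, A3=1: formula gives 1, φ = 1 ✓
  A1=0, A2=1, A3=0: formula gives 0, φ = 0 ✓
  A1=0, A2=1, A3=1: formula gives 1, φ = 1 ✓
  A1=1, A2=0, A3=0: formula gives 1, φ = 1 ✓
  …and likewise for the remaining 3 rows.
All 8 rows match — the expression computes φ exactly.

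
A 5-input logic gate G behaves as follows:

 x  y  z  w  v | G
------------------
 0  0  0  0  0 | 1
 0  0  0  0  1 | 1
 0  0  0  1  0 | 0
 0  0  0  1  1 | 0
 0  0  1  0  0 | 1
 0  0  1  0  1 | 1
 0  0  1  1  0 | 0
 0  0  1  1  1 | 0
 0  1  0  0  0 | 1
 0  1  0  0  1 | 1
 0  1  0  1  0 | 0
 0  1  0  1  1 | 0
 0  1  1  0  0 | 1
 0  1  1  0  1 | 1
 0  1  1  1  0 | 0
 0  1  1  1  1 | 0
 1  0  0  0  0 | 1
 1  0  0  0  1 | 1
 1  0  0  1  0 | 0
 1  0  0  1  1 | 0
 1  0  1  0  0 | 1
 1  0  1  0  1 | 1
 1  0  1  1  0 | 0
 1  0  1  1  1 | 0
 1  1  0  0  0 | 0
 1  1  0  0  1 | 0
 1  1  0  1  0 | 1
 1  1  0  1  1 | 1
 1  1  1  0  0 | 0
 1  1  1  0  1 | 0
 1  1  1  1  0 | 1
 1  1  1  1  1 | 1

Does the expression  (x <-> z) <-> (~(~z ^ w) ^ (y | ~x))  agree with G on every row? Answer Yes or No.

Yes

Test each input against both G and the formula:
  x=0, y=0, z=0, w=0, v=0: formula gives 1, G = 1 ✓
  x=0, y=0, z=0, w=0, v=1: formula gives 1, G = 1 ✓
  x=0, y=0, z=0, w=1, v=0: formula gives 0, G = 0 ✓
  x=0, y=0, z=0, w=1, v=1: formula gives 0, G = 0 ✓
  …and likewise for the remaining 28 rows.
No disagreement on any input; they are logically equivalent.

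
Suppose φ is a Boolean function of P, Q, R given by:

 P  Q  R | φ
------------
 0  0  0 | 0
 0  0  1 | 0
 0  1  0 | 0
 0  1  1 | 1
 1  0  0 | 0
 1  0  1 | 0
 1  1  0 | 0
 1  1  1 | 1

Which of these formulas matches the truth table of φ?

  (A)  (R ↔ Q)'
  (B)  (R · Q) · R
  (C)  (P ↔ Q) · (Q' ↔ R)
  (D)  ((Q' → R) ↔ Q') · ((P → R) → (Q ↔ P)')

(A) disagrees with φ on (0,0,1) (formula → 1, table → 0); rule it out.
(C) disagrees with φ on (0,0,1) (formula → 1, table → 0); rule it out.
(D) disagrees with φ on (0,1,1) (formula → 0, table → 1); rule it out.
Only (B) survives; checking it on all 8 rows confirms it matches φ.

B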